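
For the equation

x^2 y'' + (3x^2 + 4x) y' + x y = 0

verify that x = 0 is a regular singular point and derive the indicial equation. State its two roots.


Divide by x^2 to reach normal form y'' + P_1(x) y' + P_2(x) y = 0 with P_1(x) = 3 + 4/x and P_2(x) = 1/x.
x = 0 is a singular point because the y'-coefficient 3 + 4/x has a pole at x = 0 and the y-coefficient 1/x has a pole at x = 0.
It is a regular singular point because x P_1(x) = p(x) = 3x + 4 and x^2 P_2(x) = q(x) = x are polynomials, hence analytic at x = 0.
p(0) = 4,  q(0) = 0.
Indicial equation: r(r-1) + p(0) r + q(0) = 0, i.e. r^2 + (p(0) - 1) r + q(0) = 0, i.e. r^2 + 3 r = 0.
Discriminant: (3)^2 - 4(0) = 9, so r = (-3 ± 3)/2.
Solving: r_1 = 0, r_2 = -3.

indicial: r^2 + 3 r = 0; roots r_1 = 0, r_2 = -3


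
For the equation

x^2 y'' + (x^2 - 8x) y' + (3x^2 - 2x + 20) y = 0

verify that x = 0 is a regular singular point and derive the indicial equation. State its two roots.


Divide by x^2 to reach normal form y'' + P_1(x) y' + P_2(x) y = 0 with P_1(x) = 1 - 8/x and P_2(x) = 3 - 2/x + 20/x^2.
x = 0 is a singular point because the y'-coefficient 1 - 8/x has a pole at x = 0 and the y-coefficient 3 - 2/x + 20/x^2 has a pole at x = 0.
It is a regular singular point because x P_1(x) = p(x) = x - 8 and x^2 P_2(x) = q(x) = 3x^2 - 2x + 20 are polynomials, hence analytic at x = 0.
p(0) = -8,  q(0) = 20.
Indicial equation: r(r-1) + p(0) r + q(0) = 0, i.e. r^2 + (p(0) - 1) r + q(0) = 0, i.e. r^2 - 9 r + 20 = 0.
Discriminant: (-9)^2 - 4(20) = 1, so r = (9 ± 1)/2.
Solving: r_1 = 5, r_2 = 4.

indicial: r^2 - 9 r + 20 = 0; roots r_1 = 5, r_2 = 4


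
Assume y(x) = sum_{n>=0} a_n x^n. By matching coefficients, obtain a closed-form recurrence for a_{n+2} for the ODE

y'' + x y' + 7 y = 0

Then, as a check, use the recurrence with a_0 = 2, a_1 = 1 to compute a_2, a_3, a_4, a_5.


Substitute y = sum_n a_n x^n.
y''(x) has coefficient (n+2)(n+1) a_{n+2} at x^n;
x y'(x) has coefficient n a_n at x^n (shift);
7 y(x) has coefficient 7 a_n at x^n.
Matching x^n: (n+2)(n+1) a_{n+2} + (n + 7) a_n = 0.
Thus a_{n+2} = (-n - 7) / ((n+1)(n+2)) * a_n.

Check with a_0 = 2, a_1 = 1 (apply the recurrence for n = 0, 1, 2, 3): a_0 = 2, a_1 = 1, a_2 = -7, a_3 = -4/3, a_4 = 21/4, a_5 = 2/3.

a_(n+2) = (-n - 7) / ((n+1)(n+2)) * a_n; check: a_0 = 2, a_1 = 1, a_2 = -7, a_3 = -4/3, a_4 = 21/4, a_5 = 2/3


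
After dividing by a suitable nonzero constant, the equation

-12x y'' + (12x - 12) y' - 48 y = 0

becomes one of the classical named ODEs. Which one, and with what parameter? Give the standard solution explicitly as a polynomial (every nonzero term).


All three coefficients share the factor -12; dividing through by -12 gives  x y'' + (1 - x) y' + 4 y = 0.
This matches the Laguerre equation x y'' + (1 - x) y' + n y = 0 with n = 4; the polynomial solution is L_4(x).
With y = sum_k a_k x^k, matching x^k gives (k+1)k a_{k+1} + (k+1) a_{k+1} - k a_k + n a_k = 0, i.e. (k+1)^2 a_{k+1} = (k - n) a_k = (k - 4) a_k. The right side vanishes at k = 4, so the series terminates at degree 4.
Standard normalization L_n(0) = 1 gives a_0 = 1. Work upward with a_{k+1} = (k - 4) a_k / (k+1)^2:
  a_1 = (0 - 4)(1) / 1^2 = -4/1 = -4
  a_2 = (1 - 4)(-4) / 2^2 = 12/4 = 3
  a_3 = (2 - 4)(3) / 3^2 = -6/9 = -2/3
  a_4 = (3 - 4)(-2/3) / 4^2 = (2/3)/16 = 1/24
Hence L_4(x) = x^4/24 - 2 x^3/3 + 3 x^2 - 4 x + 1.

L_4(x); series = x^4/24 - 2 x^3/3 + 3 x^2 - 4 x + 1


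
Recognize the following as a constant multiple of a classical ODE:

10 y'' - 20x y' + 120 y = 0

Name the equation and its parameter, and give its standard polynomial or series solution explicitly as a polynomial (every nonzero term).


All three coefficients share the factor 10; dividing through by 10 gives  y'' - 2x y' + 12 y = 0.
This matches the Hermite equation y'' - 2x y' + 2n y = 0 with 2n = 12, so n = 6; the polynomial solution is H_6(x).
With y = sum_k a_k x^k, matching x^k gives (k+2)(k+1) a_{k+2} = 2(k - n) a_k = 2(k - 6) a_k. The right side vanishes at k = 6, so the series with the parity of 6 terminates at degree 6.
Standard normalization: leading coefficient of H_n is 2^n, so a_6 = 2^6 = 64. Work downward with a_k = (k+1)(k+2) a_{k+2} / (2(k - n)):
  a_4 = (5)(6)(64) / (2(4 - 6)) = 1920/(-4) = -480
  a_2 = (3)(4)(-480) / (2(2 - 6)) = -5760/(-8) = 720
  a_0 = (1)(2)(720) / (2(0 - 6)) = 1440/(-12) = -120
Hence H_6(x) = 64 x^6 - 480 x^4 + 720 x^2 - 120.

H_6(x); series = 64 x^6 - 480 x^4 + 720 x^2 - 120


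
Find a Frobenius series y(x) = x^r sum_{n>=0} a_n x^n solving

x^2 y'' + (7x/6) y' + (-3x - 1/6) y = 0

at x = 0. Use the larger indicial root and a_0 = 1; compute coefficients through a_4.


Write in Frobenius form y'' + (p(x)/x) y' + (q(x)/x^2) y = 0:
  p(x) = 7/6,  q(x) = -3x - 1/6.
Indicial equation: r(r-1) + (7/6) r + (-1/6) = 0 -> roots r_1 = 1/3, r_2 = -1/2.
Take r = r_1 = 1/3. Let y(x) = x^r sum_{n>=0} a_n x^n with a_0 = 1.
Substitute y = x^r sum a_n x^n and match x^{r+n}. The recurrence is
  D(n) a_n - 3 a_{n-1} = 0,  where D(n) = (r+n)(r+n-1) + (7/6)(r+n) + (-1/6).
  a_n = 3 / D(n) * a_{n-1}.
Since the indicial polynomial factors as (r - r_1)(r - r_2), D(n) = (r_1 + n - r_1)(r_1 + n - r_2) = n(n + 5/6).
Evaluating step by step (a_0 = 1):
  n = 1: D(1) = 1(1 + 5/6) = 11/6; numerator = 3(1) = 3; a_1 = (3)/(11/6) = 18/11
  n = 2: D(2) = 2(2 + 5/6) = 17/3; numerator = 3(18/11) = 54/11; a_2 = (54/11)/(17/3) = 162/187
  n = 3: D(3) = 3(3 + 5/6) = 23/2; numerator = 3(162/187) = 486/187; a_3 = (486/187)/(23/2) = 972/4301
  n = 4: D(4) = 4(4 + 5/6) = 58/3; numerator = 3(972/4301) = 2916/4301; a_4 = (2916/4301)/(58/3) = 4374/124729

r = 1/3; a_0 = 1; a_1 = 18/11; a_2 = 162/187; a_3 = 972/4301; a_4 = 4374/124729


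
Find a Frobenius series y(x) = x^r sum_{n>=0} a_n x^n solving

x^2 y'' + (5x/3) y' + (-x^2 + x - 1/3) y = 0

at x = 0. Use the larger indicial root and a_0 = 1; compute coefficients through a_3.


Write in Frobenius form y'' + (p(x)/x) y' + (q(x)/x^2) y = 0:
  p(x) = 5/3,  q(x) = -x^2 + x - 1/3.
Indicial equation: r(r-1) + (5/3) r + (-1/3) = 0 -> roots r_1 = 1/3, r_2 = -1.
Take r = r_1 = 1/3. Let y(x) = x^r sum_{n>=0} a_n x^n with a_0 = 1.
Substitute y = x^r sum a_n x^n and match x^{r+n}. The recurrence is
  D(n) a_n + 1 a_{n-1} - 1 a_{n-2} = 0,  where D(n) = (r+n)(r+n-1) + (5/3)(r+n) + (-1/3).
  a_n = [-1 a_{n-1} + 1 a_{n-2}] / D(n).
Since the indicial polynomial factors as (r - r_1)(r - r_2), D(n) = (r_1 + n - r_1)(r_1 + n - r_2) = n(n + 4/3).
Evaluating step by step (a_0 = 1):
  n = 1: D(1) = 1(1 + 4/3) = 7/3; numerator = -1(1) = -1; a_1 = (-1)/(7/3) = -3/7
  n = 2: D(2) = 2(2 + 4/3) = 20/3; numerator = -1(-3/7) + 1(1) = 10/7; a_2 = (10/7)/(20/3) = 3/14
  n = 3: D(3) = 3(3 + 4/3) = 13; numerator = -1(3/14) + 1(-3/7) = -9/14; a_3 = (-9/14)/(13) = -9/182

r = 1/3; a_0 = 1; a_1 = -3/7; a_2 = 3/14; a_3 = -9/182


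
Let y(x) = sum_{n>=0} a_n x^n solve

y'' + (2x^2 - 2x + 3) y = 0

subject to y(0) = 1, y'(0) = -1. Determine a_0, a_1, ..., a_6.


Ansatz: y(x) = sum_{n>=0} a_n x^n, so y'(x) = sum_{n>=1} n a_n x^(n-1) and y''(x) = sum_{n>=2} n(n-1) a_n x^(n-2).
Substitute into P(x) y'' + Q(x) y' + R(x) y = 0 with P(x) = 1, Q(x) = 0, R(x) = 2x^2 - 2x + 3, and match powers of x.
Initial conditions: a_0 = 1, a_1 = -1.
Setting the coefficient of each power of x to zero and solving order by order (substituting the coefficients already found):
  x^0: 2 a_2 + 3 a_0 = 0  ->  2 a_2 = -3 a_0 = -3  ->  a_2 = -3/2
  x^1: 6 a_3 + 3 a_1 - 2 a_0 = 0  ->  6 a_3 = -3 a_1 + 2 a_0 = 5  ->  a_3 = 5/6
  x^2: 12 a_4 + 3 a_2 - 2 a_1 + 2 a_0 = 0  ->  12 a_4 = -3 a_2 + 2 a_1 - 2 a_0 = 1/2  ->  a_4 = 1/24
  x^3: 20 a_5 + 3 a_3 - 2 a_2 + 2 a_1 = 0  ->  20 a_5 = -3 a_3 + 2 a_2 - 2 a_1 = -7/2  ->  a_5 = -7/40
  x^4: 30 a_6 + 3 a_4 - 2 a_3 + 2 a_2 = 0  ->  30 a_6 = -3 a_4 + 2 a_3 - 2 a_2 = 109/24  ->  a_6 = 109/720
Truncated series: y(x) = 1 - x - (3/2) x^2 + (5/6) x^3 + (1/24) x^4 - (7/40) x^5 + (109/720) x^6 + O(x^7).

a_0 = 1; a_1 = -1; a_2 = -3/2; a_3 = 5/6; a_4 = 1/24; a_5 = -7/40; a_6 = 109/720


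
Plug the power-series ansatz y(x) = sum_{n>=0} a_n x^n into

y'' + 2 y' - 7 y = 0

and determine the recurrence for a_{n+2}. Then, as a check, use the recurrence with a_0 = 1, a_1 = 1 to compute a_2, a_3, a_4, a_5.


Substitute y = sum_n a_n x^n.
y''(x) has coefficient (n+2)(n+1) a_{n+2} at x^n;
2 y'(x) has coefficient 2 (n+1) a_{n+1} at x^n;
-7 y(x) has coefficient -7 a_n at x^n.
Matching x^n: (n+2)(n+1) a_{n+2} + 2 (n+1) a_{n+1} - 7 a_n = 0.
Thus a_{n+2} = [-2 (n+1) a_{n+1} + 7 a_n] / ((n+1)(n+2)).

Check with a_0 = 1, a_1 = 1 (apply the recurrence for n = 0, 1, 2, 3): a_0 = 1, a_1 = 1, a_2 = 5/2, a_3 = -1/2, a_4 = 41/24, a_5 = -103/120.

a_(n+2) = [-2 (n+1) a_(n+1) + 7 a_n] / ((n+1)(n+2)); check: a_0 = 1, a_1 = 1, a_2 = 5/2, a_3 = -1/2, a_4 = 41/24, a_5 = -103/120


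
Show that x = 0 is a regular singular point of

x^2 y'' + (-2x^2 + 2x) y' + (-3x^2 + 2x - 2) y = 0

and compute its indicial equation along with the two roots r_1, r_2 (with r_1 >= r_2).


Divide by x^2 to reach normal form y'' + P_1(x) y' + P_2(x) y = 0 with P_1(x) = -2 + 2/x and P_2(x) = -3 + 2/x - 2/x^2.
x = 0 is a singular point because the y'-coefficient -2 + 2/x has a pole at x = 0 and the y-coefficient -3 + 2/x - 2/x^2 has a pole at x = 0.
It is a regular singular point because x P_1(x) = p(x) = 2 - 2x and x^2 P_2(x) = q(x) = -3x^2 + 2x - 2 are polynomials, hence analytic at x = 0.
p(0) = 2,  q(0) = -2.
Indicial equation: r(r-1) + p(0) r + q(0) = 0, i.e. r^2 + (p(0) - 1) r + q(0) = 0, i.e. r^2 + 1 r - 2 = 0.
Discriminant: (1)^2 - 4(-2) = 9, so r = (-1 ± 3)/2.
Solving: r_1 = 1, r_2 = -2.

indicial: r^2 + 1 r - 2 = 0; roots r_1 = 1, r_2 = -2


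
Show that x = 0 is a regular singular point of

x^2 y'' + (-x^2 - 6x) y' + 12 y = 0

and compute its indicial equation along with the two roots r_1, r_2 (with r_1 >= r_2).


Divide by x^2 to reach normal form y'' + P_1(x) y' + P_2(x) y = 0 with P_1(x) = -1 - 6/x and P_2(x) = 12/x^2.
x = 0 is a singular point because the y'-coefficient -1 - 6/x has a pole at x = 0 and the y-coefficient 12/x^2 has a pole at x = 0.
It is a regular singular point because x P_1(x) = p(x) = -x - 6 and x^2 P_2(x) = q(x) = 12 are polynomials, hence analytic at x = 0.
p(0) = -6,  q(0) = 12.
Indicial equation: r(r-1) + p(0) r + q(0) = 0, i.e. r^2 + (p(0) - 1) r + q(0) = 0, i.e. r^2 - 7 r + 12 = 0.
Discriminant: (-7)^2 - 4(12) = 1, so r = (7 ± 1)/2.
Solving: r_1 = 4, r_2 = 3.

indicial: r^2 - 7 r + 12 = 0; roots r_1 = 4, r_2 = 3


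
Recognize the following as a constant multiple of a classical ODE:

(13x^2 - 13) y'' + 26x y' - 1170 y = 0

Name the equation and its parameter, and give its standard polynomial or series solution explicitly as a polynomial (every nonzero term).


All three coefficients share the factor -13; dividing through by -13 gives  (1 - x^2) y'' - 2x y' + 90 y = 0.
This matches the Legendre equation (1 - x^2) y'' - 2x y' + n(n+1) y = 0 (note the -2x y' term) with n(n+1) = 90, so n = 9; the polynomial solution is P_9(x).
With y = sum_k a_k x^k, matching x^k gives (k+2)(k+1) a_{k+2} = [k(k+1) - n(n+1)] a_k = (k - 9)(k + 10) a_k. The right side vanishes at k = 9, so the series with the parity of 9 terminates at degree 9.
Standard normalization (P_n(1) = 1): leading coefficient (2n)!/(2^n (n!)^2) = 6402373705728000/(512*131681894400) = 12155/128, so a_9 = 12155/128. Work downward with a_k = (k+1)(k+2) a_{k+2} / ((k - 9)(k + 10)):
  a_7 = (8)(9)(12155/128) / ((7 - 9)(7 + 10)) = (109395/16)/(-34) = -6435/32
  a_5 = (6)(7)(-6435/32) / ((5 - 9)(5 + 10)) = (-135135/16)/(-60) = 9009/64
  a_3 = (4)(5)(9009/64) / ((3 - 9)(3 + 10)) = (45045/16)/(-78) = -1155/32
  a_1 = (2)(3)(-1155/32) / ((1 - 9)(1 + 10)) = (-3465/16)/(-88) = 315/128
Hence P_9(x) = 12155 x^9/128 - 6435 x^7/32 + 9009 x^5/64 - 1155 x^3/32 + 315 x/128.

P_9(x); series = 12155 x^9/128 - 6435 x^7/32 + 9009 x^5/64 - 1155 x^3/32 + 315 x/128


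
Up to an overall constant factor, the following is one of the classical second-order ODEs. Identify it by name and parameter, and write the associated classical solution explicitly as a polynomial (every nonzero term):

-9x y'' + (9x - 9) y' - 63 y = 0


All three coefficients share the factor -9; dividing through by -9 gives  x y'' + (1 - x) y' + 7 y = 0.
This matches the Laguerre equation x y'' + (1 - x) y' + n y = 0 with n = 7; the polynomial solution is L_7(x).
With y = sum_k a_k x^k, matching x^k gives (k+1)k a_{k+1} + (k+1) a_{k+1} - k a_k + n a_k = 0, i.e. (k+1)^2 a_{k+1} = (k - n) a_k = (k - 7) a_k. The right side vanishes at k = 7, so the series terminates at degree 7.
Standard normalization L_n(0) = 1 gives a_0 = 1. Work upward with a_{k+1} = (k - 7) a_k / (k+1)^2:
  a_1 = (0 - 7)(1) / 1^2 = -7/1 = -7
  a_2 = (1 - 7)(-7) / 2^2 = 42/4 = 21/2
  a_3 = (2 - 7)(21/2) / 3^2 = (-105/2)/9 = -35/6
  a_4 = (3 - 7)(-35/6) / 4^2 = (70/3)/16 = 35/24
  a_5 = (4 - 7)(35/24) / 5^2 = (-35/8)/25 = -7/40
  a_6 = (5 - 7)(-7/40) / 6^2 = (7/20)/36 = 7/720
  a_7 = (6 - 7)(7/720) / 7^2 = (-7/720)/49 = -1/5040
Hence L_7(x) = -x^7/5040 + 7 x^6/720 - 7 x^5/40 + 35 x^4/24 - 35 x^3/6 + 21 x^2/2 - 7 x + 1.

L_7(x); series = -x^7/5040 + 7 x^6/720 - 7 x^5/40 + 35 x^4/24 - 35 x^3/6 + 21 x^2/2 - 7 x + 1


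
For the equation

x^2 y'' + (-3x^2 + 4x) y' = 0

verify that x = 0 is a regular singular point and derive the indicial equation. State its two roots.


Divide by x^2 to reach normal form y'' + P_1(x) y' + P_2(x) y = 0 with P_1(x) = -3 + 4/x and P_2(x) = 0.
x = 0 is a singular point because the y'-coefficient -3 + 4/x has a pole at x = 0.
It is a regular singular point because x P_1(x) = p(x) = 4 - 3x and x^2 P_2(x) = q(x) = 0 are polynomials, hence analytic at x = 0.
p(0) = 4,  q(0) = 0.
Indicial equation: r(r-1) + p(0) r + q(0) = 0, i.e. r^2 + (p(0) - 1) r + q(0) = 0, i.e. r^2 + 3 r = 0.
Discriminant: (3)^2 - 4(0) = 9, so r = (-3 ± 3)/2.
Solving: r_1 = 0, r_2 = -3.

indicial: r^2 + 3 r = 0; roots r_1 = 0, r_2 = -3


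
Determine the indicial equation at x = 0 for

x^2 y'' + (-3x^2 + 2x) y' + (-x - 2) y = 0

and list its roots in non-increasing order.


Divide by x^2 to reach normal form y'' + P_1(x) y' + P_2(x) y = 0 with P_1(x) = -3 + 2/x and P_2(x) = -1/x - 2/x^2.
x = 0 is a singular point because the y'-coefficient -3 + 2/x has a pole at x = 0 and the y-coefficient -1/x - 2/x^2 has a pole at x = 0.
It is a regular singular point because x P_1(x) = p(x) = 2 - 3x and x^2 P_2(x) = q(x) = -x - 2 are polynomials, hence analytic at x = 0.
p(0) = 2,  q(0) = -2.
Indicial equation: r(r-1) + p(0) r + q(0) = 0, i.e. r^2 + (p(0) - 1) r + q(0) = 0, i.e. r^2 + 1 r - 2 = 0.
Discriminant: (1)^2 - 4(-2) = 9, so r = (-1 ± 3)/2.
Solving: r_1 = 1, r_2 = -2.

indicial: r^2 + 1 r - 2 = 0; roots r_1 = 1, r_2 = -2


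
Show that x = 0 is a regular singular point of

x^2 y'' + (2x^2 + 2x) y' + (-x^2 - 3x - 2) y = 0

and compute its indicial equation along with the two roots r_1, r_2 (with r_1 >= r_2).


Divide by x^2 to reach normal form y'' + P_1(x) y' + P_2(x) y = 0 with P_1(x) = 2 + 2/x and P_2(x) = -1 - 3/x - 2/x^2.
x = 0 is a singular point because the y'-coefficient 2 + 2/x has a pole at x = 0 and the y-coefficient -1 - 3/x - 2/x^2 has a pole at x = 0.
It is a regular singular point because x P_1(x) = p(x) = 2x + 2 and x^2 P_2(x) = q(x) = -x^2 - 3x - 2 are polynomials, hence analytic at x = 0.
p(0) = 2,  q(0) = -2.
Indicial equation: r(r-1) + p(0) r + q(0) = 0, i.e. r^2 + (p(0) - 1) r + q(0) = 0, i.e. r^2 + 1 r - 2 = 0.
Discriminant: (1)^2 - 4(-2) = 9, so r = (-1 ± 3)/2.
Solving: r_1 = 1, r_2 = -2.

indicial: r^2 + 1 r - 2 = 0; roots r_1 = 1, r_2 = -2


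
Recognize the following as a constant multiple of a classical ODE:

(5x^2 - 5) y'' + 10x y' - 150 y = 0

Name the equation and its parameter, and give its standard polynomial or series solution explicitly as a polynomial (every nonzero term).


All three coefficients share the factor -5; dividing through by -5 gives  (1 - x^2) y'' - 2x y' + 30 y = 0.
This matches the Legendre equation (1 - x^2) y'' - 2x y' + n(n+1) y = 0 (note the -2x y' term) with n(n+1) = 30, so n = 5; the polynomial solution is P_5(x).
With y = sum_k a_k x^k, matching x^k gives (k+2)(k+1) a_{k+2} = [k(k+1) - n(n+1)] a_k = (k - 5)(k + 6) a_k. The right side vanishes at k = 5, so the series with the parity of 5 terminates at degree 5.
Standard normalization (P_n(1) = 1): leading coefficient (2n)!/(2^n (n!)^2) = 3628800/(32*14400) = 63/8, so a_5 = 63/8. Work downward with a_k = (k+1)(k+2) a_{k+2} / ((k - 5)(k + 6)):
  a_3 = (4)(5)(63/8) / ((3 - 5)(3 + 6)) = (315/2)/(-18) = -35/4
  a_1 = (2)(3)(-35/4) / ((1 - 5)(1 + 6)) = (-105/2)/(-28) = 15/8
Hence P_5(x) = 63 x^5/8 - 35 x^3/4 + 15 x/8.

P_5(x); series = 63 x^5/8 - 35 x^3/4 + 15 x/8


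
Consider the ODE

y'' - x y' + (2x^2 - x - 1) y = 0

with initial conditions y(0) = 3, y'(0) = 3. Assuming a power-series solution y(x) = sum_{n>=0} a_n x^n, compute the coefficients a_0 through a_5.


Ansatz: y(x) = sum_{n>=0} a_n x^n, so y'(x) = sum_{n>=1} n a_n x^(n-1) and y''(x) = sum_{n>=2} n(n-1) a_n x^(n-2).
Substitute into P(x) y'' + Q(x) y' + R(x) y = 0 with P(x) = 1, Q(x) = -x, R(x) = 2x^2 - x - 1, and match powers of x.
Initial conditions: a_0 = 3, a_1 = 3.
Setting the coefficient of each power of x to zero and solving order by order (substituting the coefficients already found):
  x^0: 2 a_2 - a_0 = 0  ->  2 a_2 = a_0 = 3  ->  a_2 = 3/2
  x^1: 6 a_3 - 2 a_1 - a_0 = 0  ->  6 a_3 = 2 a_1 + a_0 = 9  ->  a_3 = 3/2
  x^2: 12 a_4 - 3 a_2 - a_1 + 2 a_0 = 0  ->  12 a_4 = 3 a_2 + a_1 - 2 a_0 = 3/2  ->  a_4 = 1/8
  x^3: 20 a_5 - 4 a_3 - a_2 + 2 a_1 = 0  ->  20 a_5 = 4 a_3 + a_2 - 2 a_1 = 3/2  ->  a_5 = 3/40
Truncated series: y(x) = 3 + 3 x + (3/2) x^2 + (3/2) x^3 + (1/8) x^4 + (3/40) x^5 + O(x^6).

a_0 = 3; a_1 = 3; a_2 = 3/2; a_3 = 3/2; a_4 = 1/8; a_5 = 3/40


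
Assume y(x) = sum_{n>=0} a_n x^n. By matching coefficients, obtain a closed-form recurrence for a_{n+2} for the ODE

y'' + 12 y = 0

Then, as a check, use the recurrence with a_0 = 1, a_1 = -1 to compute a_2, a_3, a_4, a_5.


Substitute y = sum_n a_n x^n into y'' + (const) y = 0.
y''(x) = sum_{n>=0} (n+2)(n+1) a_{n+2} x^n.
The ODE becomes sum_n [(n+2)(n+1) a_{n+2} + 12 a_n] x^n = 0.
Setting each coefficient to zero gives the recurrence:
  (n+2)(n+1) a_{n+2} + 12 a_n = 0,
  a_{n+2} = -12 / ((n+1)(n+2)) a_n.

Check with a_0 = 1, a_1 = -1 (apply the recurrence for n = 0, 1, 2, 3): a_0 = 1, a_1 = -1, a_2 = -6, a_3 = 2, a_4 = 6, a_5 = -6/5.

a_{n+2} = -12/((n+1)(n+2)) * a_n; check: a_0 = 1, a_1 = -1, a_2 = -6, a_3 = 2, a_4 = 6, a_5 = -6/5


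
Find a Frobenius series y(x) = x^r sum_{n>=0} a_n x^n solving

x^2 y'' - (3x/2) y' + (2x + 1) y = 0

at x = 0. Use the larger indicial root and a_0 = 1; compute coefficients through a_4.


Write in Frobenius form y'' + (p(x)/x) y' + (q(x)/x^2) y = 0:
  p(x) = -3/2,  q(x) = 2x + 1.
Indicial equation: r(r-1) + (-3/2) r + (1) = 0 -> roots r_1 = 2, r_2 = 1/2.
Take r = r_1 = 2. Let y(x) = x^r sum_{n>=0} a_n x^n with a_0 = 1.
Substitute y = x^r sum a_n x^n and match x^{r+n}. The recurrence is
  D(n) a_n + 2 a_{n-1} = 0,  where D(n) = (r+n)(r+n-1) + (-3/2)(r+n) + (1).
  a_n = -2 / D(n) * a_{n-1}.
Since the indicial polynomial factors as (r - r_1)(r - r_2), D(n) = (r_1 + n - r_1)(r_1 + n - r_2) = n(n + 3/2).
Evaluating step by step (a_0 = 1):
  n = 1: D(1) = 1(1 + 3/2) = 5/2; numerator = -2(1) = -2; a_1 = (-2)/(5/2) = -4/5
  n = 2: D(2) = 2(2 + 3/2) = 7; numerator = -2(-4/5) = 8/5; a_2 = (8/5)/(7) = 8/35
  n = 3: D(3) = 3(3 + 3/2) = 27/2; numerator = -2(8/35) = -16/35; a_3 = (-16/35)/(27/2) = -32/945
  n = 4: D(4) = 4(4 + 3/2) = 22; numerator = -2(-32/945) = 64/945; a_4 = (64/945)/(22) = 32/10395

r = 2; a_0 = 1; a_1 = -4/5; a_2 = 8/35; a_3 = -32/945; a_4 = 32/10395


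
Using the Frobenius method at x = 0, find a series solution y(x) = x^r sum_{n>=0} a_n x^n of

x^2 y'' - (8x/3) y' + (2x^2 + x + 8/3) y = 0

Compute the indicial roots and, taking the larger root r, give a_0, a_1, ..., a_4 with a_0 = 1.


Write in Frobenius form y'' + (p(x)/x) y' + (q(x)/x^2) y = 0:
  p(x) = -8/3,  q(x) = 2x^2 + x + 8/3.
Indicial equation: r(r-1) + (-8/3) r + (8/3) = 0 -> roots r_1 = 8/3, r_2 = 1.
Take r = r_1 = 8/3. Let y(x) = x^r sum_{n>=0} a_n x^n with a_0 = 1.
Substitute y = x^r sum a_n x^n and match x^{r+n}. The recurrence is
  D(n) a_n + 1 a_{n-1} + 2 a_{n-2} = 0,  where D(n) = (r+n)(r+n-1) + (-8/3)(r+n) + (8/3).
  a_n = [-1 a_{n-1} - 2 a_{n-2}] / D(n).
Since the indicial polynomial factors as (r - r_1)(r - r_2), D(n) = (r_1 + n - r_1)(r_1 + n - r_2) = n(n + 5/3).
Evaluating step by step (a_0 = 1):
  n = 1: D(1) = 1(1 + 5/3) = 8/3; numerator = -1(1) = -1; a_1 = (-1)/(8/3) = -3/8
  n = 2: D(2) = 2(2 + 5/3) = 22/3; numerator = -1(-3/8) - 2(1) = -13/8; a_2 = (-13/8)/(22/3) = -39/176
  n = 3: D(3) = 3(3 + 5/3) = 14; numerator = -1(-39/176) - 2(-3/8) = 171/176; a_3 = (171/176)/(14) = 171/2464
  n = 4: D(4) = 4(4 + 5/3) = 68/3; numerator = -1(171/2464) - 2(-39/176) = 921/2464; a_4 = (921/2464)/(68/3) = 2763/167552

r = 8/3; a_0 = 1; a_1 = -3/8; a_2 = -39/176; a_3 = 171/2464; a_4 = 2763/167552


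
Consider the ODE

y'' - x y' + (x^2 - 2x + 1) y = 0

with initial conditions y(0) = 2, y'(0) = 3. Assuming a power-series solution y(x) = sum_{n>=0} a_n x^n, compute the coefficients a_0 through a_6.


Ansatz: y(x) = sum_{n>=0} a_n x^n, so y'(x) = sum_{n>=1} n a_n x^(n-1) and y''(x) = sum_{n>=2} n(n-1) a_n x^(n-2).
Substitute into P(x) y'' + Q(x) y' + R(x) y = 0 with P(x) = 1, Q(x) = -x, R(x) = x^2 - 2x + 1, and match powers of x.
Initial conditions: a_0 = 2, a_1 = 3.
Setting the coefficient of each power of x to zero and solving order by order (substituting the coefficients already found):
  x^0: 2 a_2 + a_0 = 0  ->  2 a_2 = -a_0 = -2  ->  a_2 = -1
  x^1: 6 a_3 - 2 a_0 = 0  ->  6 a_3 = 2 a_0 = 4  ->  a_3 = 2/3
  x^2: 12 a_4 - a_2 - 2 a_1 + a_0 = 0  ->  12 a_4 = a_2 + 2 a_1 - a_0 = 3  ->  a_4 = 1/4
  x^3: 20 a_5 - 2 a_3 - 2 a_2 + a_1 = 0  ->  20 a_5 = 2 a_3 + 2 a_2 - a_1 = -11/3  ->  a_5 = -11/60
  x^4: 30 a_6 - 3 a_4 - 2 a_3 + a_2 = 0  ->  30 a_6 = 3 a_4 + 2 a_3 - a_2 = 37/12  ->  a_6 = 37/360
Truncated series: y(x) = 2 + 3 x - x^2 + (2/3) x^3 + (1/4) x^4 - (11/60) x^5 + (37/360) x^6 + O(x^7).

a_0 = 2; a_1 = 3; a_2 = -1; a_3 = 2/3; a_4 = 1/4; a_5 = -11/60; a_6 = 37/360


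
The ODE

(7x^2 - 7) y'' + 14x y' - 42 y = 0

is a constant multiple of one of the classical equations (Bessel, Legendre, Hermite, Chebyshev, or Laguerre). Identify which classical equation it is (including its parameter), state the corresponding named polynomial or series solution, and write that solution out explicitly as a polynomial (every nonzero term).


All three coefficients share the factor -7; dividing through by -7 gives  (1 - x^2) y'' - 2x y' + 6 y = 0.
This matches the Legendre equation (1 - x^2) y'' - 2x y' + n(n+1) y = 0 (note the -2x y' term) with n(n+1) = 6, so n = 2; the polynomial solution is P_2(x).
With y = sum_k a_k x^k, matching x^k gives (k+2)(k+1) a_{k+2} = [k(k+1) - n(n+1)] a_k = (k - 2)(k + 3) a_k. The right side vanishes at k = 2, so the series with the parity of 2 terminates at degree 2.
Standard normalization (P_n(1) = 1): leading coefficient (2n)!/(2^n (n!)^2) = 24/(4*4) = 3/2, so a_2 = 3/2. Work downward with a_k = (k+1)(k+2) a_{k+2} / ((k - 2)(k + 3)):
  a_0 = (1)(2)(3/2) / ((0 - 2)(0 + 3)) = 3/(-6) = -1/2
Hence P_2(x) = 3 x^2/2 - 1/2.

P_2(x); series = 3 x^2/2 - 1/2


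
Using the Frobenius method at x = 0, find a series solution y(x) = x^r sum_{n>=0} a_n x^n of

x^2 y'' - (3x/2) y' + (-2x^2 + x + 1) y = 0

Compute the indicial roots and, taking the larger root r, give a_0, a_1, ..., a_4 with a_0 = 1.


Write in Frobenius form y'' + (p(x)/x) y' + (q(x)/x^2) y = 0:
  p(x) = -3/2,  q(x) = -2x^2 + x + 1.
Indicial equation: r(r-1) + (-3/2) r + (1) = 0 -> roots r_1 = 2, r_2 = 1/2.
Take r = r_1 = 2. Let y(x) = x^r sum_{n>=0} a_n x^n with a_0 = 1.
Substitute y = x^r sum a_n x^n and match x^{r+n}. The recurrence is
  D(n) a_n + 1 a_{n-1} - 2 a_{n-2} = 0,  where D(n) = (r+n)(r+n-1) + (-3/2)(r+n) + (1).
  a_n = [-1 a_{n-1} + 2 a_{n-2}] / D(n).
Since the indicial polynomial factors as (r - r_1)(r - r_2), D(n) = (r_1 + n - r_1)(r_1 + n - r_2) = n(n + 3/2).
Evaluating step by step (a_0 = 1):
  n = 1: D(1) = 1(1 + 3/2) = 5/2; numerator = -1(1) = -1; a_1 = (-1)/(5/2) = -2/5
  n = 2: D(2) = 2(2 + 3/2) = 7; numerator = -1(-2/5) + 2(1) = 12/5; a_2 = (12/5)/(7) = 12/35
  n = 3: D(3) = 3(3 + 3/2) = 27/2; numerator = -1(12/35) + 2(-2/5) = -8/7; a_3 = (-8/7)/(27/2) = -16/189
  n = 4: D(4) = 4(4 + 3/2) = 22; numerator = -1(-16/189) + 2(12/35) = 104/135; a_4 = (104/135)/(22) = 52/1485

r = 2; a_0 = 1; a_1 = -2/5; a_2 = 12/35; a_3 = -16/189; a_4 = 52/1485


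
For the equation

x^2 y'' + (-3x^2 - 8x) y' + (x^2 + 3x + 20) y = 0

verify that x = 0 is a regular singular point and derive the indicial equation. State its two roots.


Divide by x^2 to reach normal form y'' + P_1(x) y' + P_2(x) y = 0 with P_1(x) = -3 - 8/x and P_2(x) = 1 + 3/x + 20/x^2.
x = 0 is a singular point because the y'-coefficient -3 - 8/x has a pole at x = 0 and the y-coefficient 1 + 3/x + 20/x^2 has a pole at x = 0.
It is a regular singular point because x P_1(x) = p(x) = -3x - 8 and x^2 P_2(x) = q(x) = x^2 + 3x + 20 are polynomials, hence analytic at x = 0.
p(0) = -8,  q(0) = 20.
Indicial equation: r(r-1) + p(0) r + q(0) = 0, i.e. r^2 + (p(0) - 1) r + q(0) = 0, i.e. r^2 - 9 r + 20 = 0.
Discriminant: (-9)^2 - 4(20) = 1, so r = (9 ± 1)/2.
Solving: r_1 = 5, r_2 = 4.

indicial: r^2 - 9 r + 20 = 0; roots r_1 = 5, r_2 = 4


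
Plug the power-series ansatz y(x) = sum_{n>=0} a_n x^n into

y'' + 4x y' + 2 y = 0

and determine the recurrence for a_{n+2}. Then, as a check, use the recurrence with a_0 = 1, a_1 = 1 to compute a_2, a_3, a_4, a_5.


Substitute y = sum_n a_n x^n.
y''(x) has coefficient (n+2)(n+1) a_{n+2} at x^n;
4 x y'(x) has coefficient 4 n a_n at x^n (shift);
2 y(x) has coefficient 2 a_n at x^n.
Matching x^n: (n+2)(n+1) a_{n+2} + (4n + 2) a_n = 0.
Thus a_{n+2} = (-4n - 2) / ((n+1)(n+2)) * a_n.

Check with a_0 = 1, a_1 = 1 (apply the recurrence for n = 0, 1, 2, 3): a_0 = 1, a_1 = 1, a_2 = -1, a_3 = -1, a_4 = 5/6, a_5 = 7/10.

a_(n+2) = (-4n - 2) / ((n+1)(n+2)) * a_n; check: a_0 = 1, a_1 = 1, a_2 = -1, a_3 = -1, a_4 = 5/6, a_5 = 7/10


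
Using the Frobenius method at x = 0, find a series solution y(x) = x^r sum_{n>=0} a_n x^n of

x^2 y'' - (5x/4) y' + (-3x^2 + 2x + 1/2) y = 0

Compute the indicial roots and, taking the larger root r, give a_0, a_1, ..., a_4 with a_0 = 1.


Write in Frobenius form y'' + (p(x)/x) y' + (q(x)/x^2) y = 0:
  p(x) = -5/4,  q(x) = -3x^2 + 2x + 1/2.
Indicial equation: r(r-1) + (-5/4) r + (1/2) = 0 -> roots r_1 = 2, r_2 = 1/4.
Take r = r_1 = 2. Let y(x) = x^r sum_{n>=0} a_n x^n with a_0 = 1.
Substitute y = x^r sum a_n x^n and match x^{r+n}. The recurrence is
  D(n) a_n + 2 a_{n-1} - 3 a_{n-2} = 0,  where D(n) = (r+n)(r+n-1) + (-5/4)(r+n) + (1/2).
  a_n = [-2 a_{n-1} + 3 a_{n-2}] / D(n).
Since the indicial polynomial factors as (r - r_1)(r - r_2), D(n) = (r_1 + n - r_1)(r_1 + n - r_2) = n(n + 7/4).
Evaluating step by step (a_0 = 1):
  n = 1: D(1) = 1(1 + 7/4) = 11/4; numerator = -2(1) = -2; a_1 = (-2)/(11/4) = -8/11
  n = 2: D(2) = 2(2 + 7/4) = 15/2; numerator = -2(-8/11) + 3(1) = 49/11; a_2 = (49/11)/(15/2) = 98/165
  n = 3: D(3) = 3(3 + 7/4) = 57/4; numerator = -2(98/165) + 3(-8/11) = -556/165; a_3 = (-556/165)/(57/4) = -2224/9405
  n = 4: D(4) = 4(4 + 7/4) = 23; numerator = -2(-2224/9405) + 3(98/165) = 21206/9405; a_4 = (21206/9405)/(23) = 922/9405

r = 2; a_0 = 1; a_1 = -8/11; a_2 = 98/165; a_3 = -2224/9405; a_4 = 922/9405


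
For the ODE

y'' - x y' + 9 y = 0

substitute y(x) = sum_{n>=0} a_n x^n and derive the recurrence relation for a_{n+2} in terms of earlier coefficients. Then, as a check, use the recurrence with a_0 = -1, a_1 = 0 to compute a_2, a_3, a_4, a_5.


Substitute y = sum_n a_n x^n.
y''(x) has coefficient (n+2)(n+1) a_{n+2} at x^n;
-x y'(x) has coefficient -n a_n at x^n (shift);
9 y(x) has coefficient 9 a_n at x^n.
Matching x^n: (n+2)(n+1) a_{n+2} + (-n + 9) a_n = 0.
Thus a_{n+2} = (n - 9) / ((n+1)(n+2)) * a_n.

Check with a_0 = -1, a_1 = 0 (apply the recurrence for n = 0, 1, 2, 3): a_0 = -1, a_1 = 0, a_2 = 9/2, a_3 = 0, a_4 = -21/8, a_5 = 0.

a_(n+2) = (n - 9) / ((n+1)(n+2)) * a_n; check: a_0 = -1, a_1 = 0, a_2 = 9/2, a_3 = 0, a_4 = -21/8, a_5 = 0


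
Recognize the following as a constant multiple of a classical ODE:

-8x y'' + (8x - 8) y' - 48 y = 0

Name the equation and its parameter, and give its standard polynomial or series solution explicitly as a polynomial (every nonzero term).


All three coefficients share the factor -8; dividing through by -8 gives  x y'' + (1 - x) y' + 6 y = 0.
This matches the Laguerre equation x y'' + (1 - x) y' + n y = 0 with n = 6; the polynomial solution is L_6(x).
With y = sum_k a_k x^k, matching x^k gives (k+1)k a_{k+1} + (k+1) a_{k+1} - k a_k + n a_k = 0, i.e. (k+1)^2 a_{k+1} = (k - n) a_k = (k - 6) a_k. The right side vanishes at k = 6, so the series terminates at degree 6.
Standard normalization L_n(0) = 1 gives a_0 = 1. Work upward with a_{k+1} = (k - 6) a_k / (k+1)^2:
  a_1 = (0 - 6)(1) / 1^2 = -6/1 = -6
  a_2 = (1 - 6)(-6) / 2^2 = 30/4 = 15/2
  a_3 = (2 - 6)(15/2) / 3^2 = -30/9 = -10/3
  a_4 = (3 - 6)(-10/3) / 4^2 = 10/16 = 5/8
  a_5 = (4 - 6)(5/8) / 5^2 = (-5/4)/25 = -1/20
  a_6 = (5 - 6)(-1/20) / 6^2 = (1/20)/36 = 1/720
Hence L_6(x) = x^6/720 - x^5/20 + 5 x^4/8 - 10 x^3/3 + 15 x^2/2 - 6 x + 1.

L_6(x); series = x^6/720 - x^5/20 + 5 x^4/8 - 10 x^3/3 + 15 x^2/2 - 6 x + 1


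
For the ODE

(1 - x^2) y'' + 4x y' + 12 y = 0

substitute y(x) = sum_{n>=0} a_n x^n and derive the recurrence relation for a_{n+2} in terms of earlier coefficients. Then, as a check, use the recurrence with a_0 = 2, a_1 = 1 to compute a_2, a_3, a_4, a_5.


Substitute y = sum_n a_n x^n.
(1 - 1 x^2) y'' contributes (n+2)(n+1) a_{n+2} - n(n-1) a_n at x^n.
4 x y'(x) contributes 4 n a_n at x^n.
12 y(x) contributes 12 a_n at x^n.
Matching x^n: (n+2)(n+1) a_{n+2} + (-n(n-1) + 4 n + 12) a_n = 0.
Thus a_{n+2} = (n(n-1) - 4 n - 12) / ((n+1)(n+2)) * a_n.

Check with a_0 = 2, a_1 = 1 (apply the recurrence for n = 0, 1, 2, 3): a_0 = 2, a_1 = 1, a_2 = -12, a_3 = -8/3, a_4 = 18, a_5 = 12/5.

a_(n+2) = (n(n-1) - 4 n - 12) / ((n+1)(n+2)) * a_n; check: a_0 = 2, a_1 = 1, a_2 = -12, a_3 = -8/3, a_4 = 18, a_5 = 12/5


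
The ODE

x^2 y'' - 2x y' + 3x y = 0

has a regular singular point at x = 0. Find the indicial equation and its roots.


Divide by x^2 to reach normal form y'' + P_1(x) y' + P_2(x) y = 0 with P_1(x) = -2/x and P_2(x) = 3/x.
x = 0 is a singular point because the y'-coefficient -2/x has a pole at x = 0 and the y-coefficient 3/x has a pole at x = 0.
It is a regular singular point because x P_1(x) = p(x) = -2 and x^2 P_2(x) = q(x) = 3x are polynomials, hence analytic at x = 0.
p(0) = -2,  q(0) = 0.
Indicial equation: r(r-1) + p(0) r + q(0) = 0, i.e. r^2 + (p(0) - 1) r + q(0) = 0, i.e. r^2 - 3 r = 0.
Discriminant: (-3)^2 - 4(0) = 9, so r = (3 ± 3)/2.
Solving: r_1 = 3, r_2 = 0.

indicial: r^2 - 3 r = 0; roots r_1 = 3, r_2 = 0


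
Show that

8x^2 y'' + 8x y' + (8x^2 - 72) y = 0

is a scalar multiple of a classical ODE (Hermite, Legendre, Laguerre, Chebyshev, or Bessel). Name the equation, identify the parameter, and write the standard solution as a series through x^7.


All three coefficients share the factor 8; dividing through by 8 gives  x^2 y'' + x y' + (x^2 - 9) y = 0.
This matches the Bessel equation x^2 y'' + x y' + (x^2 - nu^2) y = 0 with nu^2 = 9, so nu = 3; the solution bounded at x = 0 is J_3(x).
Frobenius at x = 0: indicial roots ±nu; for r = nu the recurrence k(k + 2nu) c_k = -c_{k-2} gives the standard series J_nu(x) = sum_{k>=0} (-1)^k / (k! (k+nu)!) (x/2)^(2k+nu). Evaluate the first 3 terms:
  k = 0: (-1)^0 / (0! * 3! * 2^3) x^3 = 1/(1*6*8) x^3 = (1/48) x^3
  k = 1: (-1)^1 / (1! * 4! * 2^5) x^5 = -1/(1*24*32) x^5 = (-1/768) x^5
  k = 2: (-1)^2 / (2! * 5! * 2^7) x^7 = 1/(2*120*128) x^7 = (1/30720) x^7
Hence J_3(x) = x^7/30720 - x^5/768 + x^3/48 + ....

J_3(x); series = x^7/30720 - x^5/768 + x^3/48


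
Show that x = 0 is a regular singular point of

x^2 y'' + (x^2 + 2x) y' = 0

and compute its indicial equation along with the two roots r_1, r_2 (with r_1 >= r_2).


Divide by x^2 to reach normal form y'' + P_1(x) y' + P_2(x) y = 0 with P_1(x) = 1 + 2/x and P_2(x) = 0.
x = 0 is a singular point because the y'-coefficient 1 + 2/x has a pole at x = 0.
It is a regular singular point because x P_1(x) = p(x) = x + 2 and x^2 P_2(x) = q(x) = 0 are polynomials, hence analytic at x = 0.
p(0) = 2,  q(0) = 0.
Indicial equation: r(r-1) + p(0) r + q(0) = 0, i.e. r^2 + (p(0) - 1) r + q(0) = 0, i.e. r^2 + 1 r = 0.
Discriminant: (1)^2 - 4(0) = 1, so r = (-1 ± 1)/2.
Solving: r_1 = 0, r_2 = -1.

indicial: r^2 + 1 r = 0; roots r_1 = 0, r_2 = -1


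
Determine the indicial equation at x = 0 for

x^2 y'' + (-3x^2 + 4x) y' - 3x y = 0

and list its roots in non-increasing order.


Divide by x^2 to reach normal form y'' + P_1(x) y' + P_2(x) y = 0 with P_1(x) = -3 + 4/x and P_2(x) = -3/x.
x = 0 is a singular point because the y'-coefficient -3 + 4/x has a pole at x = 0 and the y-coefficient -3/x has a pole at x = 0.
It is a regular singular point because x P_1(x) = p(x) = 4 - 3x and x^2 P_2(x) = q(x) = -3x are polynomials, hence analytic at x = 0.
p(0) = 4,  q(0) = 0.
Indicial equation: r(r-1) + p(0) r + q(0) = 0, i.e. r^2 + (p(0) - 1) r + q(0) = 0, i.e. r^2 + 3 r = 0.
Discriminant: (3)^2 - 4(0) = 9, so r = (-3 ± 3)/2.
Solving: r_1 = 0, r_2 = -3.

indicial: r^2 + 3 r = 0; roots r_1 = 0, r_2 = -3


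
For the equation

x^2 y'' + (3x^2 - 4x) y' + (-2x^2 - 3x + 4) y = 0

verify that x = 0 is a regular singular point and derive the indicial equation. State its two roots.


Divide by x^2 to reach normal form y'' + P_1(x) y' + P_2(x) y = 0 with P_1(x) = 3 - 4/x and P_2(x) = -2 - 3/x + 4/x^2.
x = 0 is a singular point because the y'-coefficient 3 - 4/x has a pole at x = 0 and the y-coefficient -2 - 3/x + 4/x^2 has a pole at x = 0.
It is a regular singular point because x P_1(x) = p(x) = 3x - 4 and x^2 P_2(x) = q(x) = -2x^2 - 3x + 4 are polynomials, hence analytic at x = 0.
p(0) = -4,  q(0) = 4.
Indicial equation: r(r-1) + p(0) r + q(0) = 0, i.e. r^2 + (p(0) - 1) r + q(0) = 0, i.e. r^2 - 5 r + 4 = 0.
Discriminant: (-5)^2 - 4(4) = 9, so r = (5 ± 3)/2.
Solving: r_1 = 4, r_2 = 1.

indicial: r^2 - 5 r + 4 = 0; roots r_1 = 4, r_2 = 1


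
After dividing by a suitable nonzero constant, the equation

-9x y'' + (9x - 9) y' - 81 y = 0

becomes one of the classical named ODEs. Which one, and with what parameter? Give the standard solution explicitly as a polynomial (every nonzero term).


All three coefficients share the factor -9; dividing through by -9 gives  x y'' + (1 - x) y' + 9 y = 0.
This matches the Laguerre equation x y'' + (1 - x) y' + n y = 0 with n = 9; the polynomial solution is L_9(x).
With y = sum_k a_k x^k, matching x^k gives (k+1)k a_{k+1} + (k+1) a_{k+1} - k a_k + n a_k = 0, i.e. (k+1)^2 a_{k+1} = (k - n) a_k = (k - 9) a_k. The right side vanishes at k = 9, so the series terminates at degree 9.
Standard normalization L_n(0) = 1 gives a_0 = 1. Work upward with a_{k+1} = (k - 9) a_k / (k+1)^2:
  a_1 = (0 - 9)(1) / 1^2 = -9/1 = -9
  a_2 = (1 - 9)(-9) / 2^2 = 72/4 = 18
  a_3 = (2 - 9)(18) / 3^2 = -126/9 = -14
  a_4 = (3 - 9)(-14) / 4^2 = 84/16 = 21/4
  a_5 = (4 - 9)(21/4) / 5^2 = (-105/4)/25 = -21/20
  a_6 = (5 - 9)(-21/20) / 6^2 = (21/5)/36 = 7/60
  a_7 = (6 - 9)(7/60) / 7^2 = (-7/20)/49 = -1/140
  a_8 = (7 - 9)(-1/140) / 8^2 = (1/70)/64 = 1/4480
  a_9 = (8 - 9)(1/4480) / 9^2 = (-1/4480)/81 = -1/362880
Hence L_9(x) = -x^9/362880 + x^8/4480 - x^7/140 + 7 x^6/60 - 21 x^5/20 + 21 x^4/4 - 14 x^3 + 18 x^2 - 9 x + 1.

L_9(x); series = -x^9/362880 + x^8/4480 - x^7/140 + 7 x^6/60 - 21 x^5/20 + 21 x^4/4 - 14 x^3 + 18 x^2 - 9 x + 1


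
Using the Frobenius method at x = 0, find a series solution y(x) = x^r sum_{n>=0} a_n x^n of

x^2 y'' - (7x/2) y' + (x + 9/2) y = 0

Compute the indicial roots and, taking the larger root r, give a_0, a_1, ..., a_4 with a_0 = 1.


Write in Frobenius form y'' + (p(x)/x) y' + (q(x)/x^2) y = 0:
  p(x) = -7/2,  q(x) = x + 9/2.
Indicial equation: r(r-1) + (-7/2) r + (9/2) = 0 -> roots r_1 = 3, r_2 = 3/2.
Take r = r_1 = 3. Let y(x) = x^r sum_{n>=0} a_n x^n with a_0 = 1.
Substitute y = x^r sum a_n x^n and match x^{r+n}. The recurrence is
  D(n) a_n + 1 a_{n-1} = 0,  where D(n) = (r+n)(r+n-1) + (-7/2)(r+n) + (9/2).
  a_n = -1 / D(n) * a_{n-1}.
Since the indicial polynomial factors as (r - r_1)(r - r_2), D(n) = (r_1 + n - r_1)(r_1 + n - r_2) = n(n + 3/2).
Evaluating step by step (a_0 = 1):
  n = 1: D(1) = 1(1 + 3/2) = 5/2; numerator = -1(1) = -1; a_1 = (-1)/(5/2) = -2/5
  n = 2: D(2) = 2(2 + 3/2) = 7; numerator = -1(-2/5) = 2/5; a_2 = (2/5)/(7) = 2/35
  n = 3: D(3) = 3(3 + 3/2) = 27/2; numerator = -1(2/35) = -2/35; a_3 = (-2/35)/(27/2) = -4/945
  n = 4: D(4) = 4(4 + 3/2) = 22; numerator = -1(-4/945) = 4/945; a_4 = (4/945)/(22) = 2/10395

r = 3; a_0 = 1; a_1 = -2/5; a_2 = 2/35; a_3 = -4/945; a_4 = 2/10395


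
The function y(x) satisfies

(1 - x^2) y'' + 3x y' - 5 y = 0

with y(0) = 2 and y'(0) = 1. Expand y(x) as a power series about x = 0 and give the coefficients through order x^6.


Ansatz: y(x) = sum_{n>=0} a_n x^n, so y'(x) = sum_{n>=1} n a_n x^(n-1) and y''(x) = sum_{n>=2} n(n-1) a_n x^(n-2).
Substitute into P(x) y'' + Q(x) y' + R(x) y = 0 with P(x) = 1 - x^2, Q(x) = 3x, R(x) = -5, and match powers of x.
Initial conditions: a_0 = 2, a_1 = 1.
Setting the coefficient of each power of x to zero and solving order by order (substituting the coefficients already found):
  x^0: 2 a_2 - 5 a_0 = 0  ->  2 a_2 = 5 a_0 = 10  ->  a_2 = 5
  x^1: 6 a_3 - 2 a_1 = 0  ->  6 a_3 = 2 a_1 = 2  ->  a_3 = 1/3
  x^2: 12 a_4 - a_2 = 0  ->  12 a_4 = a_2 = 5  ->  a_4 = 5/12
  x^3: 20 a_5 - 2 a_3 = 0  ->  20 a_5 = 2 a_3 = 2/3  ->  a_5 = 1/30
  x^4: 30 a_6 - 5 a_4 = 0  ->  30 a_6 = 5 a_4 = 25/12  ->  a_6 = 5/72
Truncated series: y(x) = 2 + x + 5 x^2 + (1/3) x^3 + (5/12) x^4 + (1/30) x^5 + (5/72) x^6 + O(x^7).

a_0 = 2; a_1 = 1; a_2 = 5; a_3 = 1/3; a_4 = 5/12; a_5 = 1/30; a_6 = 5/72


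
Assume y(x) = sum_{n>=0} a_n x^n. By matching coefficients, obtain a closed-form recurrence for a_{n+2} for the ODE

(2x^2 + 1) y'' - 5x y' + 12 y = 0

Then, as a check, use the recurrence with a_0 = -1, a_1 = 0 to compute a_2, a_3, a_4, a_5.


Substitute y = sum_n a_n x^n.
(1 + 2 x^2) y'' contributes (n+2)(n+1) a_{n+2} + 2 n(n-1) a_n at x^n.
-5 x y'(x) contributes -5 n a_n at x^n.
12 y(x) contributes 12 a_n at x^n.
Matching x^n: (n+2)(n+1) a_{n+2} + (2 n(n-1) - 5 n + 12) a_n = 0.
Thus a_{n+2} = (-2 n(n-1) + 5 n - 12) / ((n+1)(n+2)) * a_n.

Check with a_0 = -1, a_1 = 0 (apply the recurrence for n = 0, 1, 2, 3): a_0 = -1, a_1 = 0, a_2 = 6, a_3 = 0, a_4 = -3, a_5 = 0.

a_(n+2) = (-2 n(n-1) + 5 n - 12) / ((n+1)(n+2)) * a_n; check: a_0 = -1, a_1 = 0, a_2 = 6, a_3 = 0, a_4 = -3, a_5 = 0


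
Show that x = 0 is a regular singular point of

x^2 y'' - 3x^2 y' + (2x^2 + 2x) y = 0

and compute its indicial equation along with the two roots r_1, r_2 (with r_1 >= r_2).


Divide by x^2 to reach normal form y'' + P_1(x) y' + P_2(x) y = 0 with P_1(x) = -3 and P_2(x) = 2 + 2/x.
x = 0 is a singular point because the y-coefficient 2 + 2/x has a pole at x = 0.
It is a regular singular point because x P_1(x) = p(x) = -3x and x^2 P_2(x) = q(x) = 2x^2 + 2x are polynomials, hence analytic at x = 0.
p(0) = 0,  q(0) = 0.
Indicial equation: r(r-1) + p(0) r + q(0) = 0, i.e. r^2 + (p(0) - 1) r + q(0) = 0, i.e. r^2 - 1 r = 0.
Discriminant: (-1)^2 - 4(0) = 1, so r = (1 ± 1)/2.
Solving: r_1 = 1, r_2 = 0.

indicial: r^2 - 1 r = 0; roots r_1 = 1, r_2 = 0


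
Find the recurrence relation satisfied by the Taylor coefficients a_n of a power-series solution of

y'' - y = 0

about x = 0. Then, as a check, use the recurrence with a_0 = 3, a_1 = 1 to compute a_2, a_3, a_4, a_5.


Substitute y = sum_n a_n x^n into y'' + (const) y = 0.
y''(x) = sum_{n>=0} (n+2)(n+1) a_{n+2} x^n.
The ODE becomes sum_n [(n+2)(n+1) a_{n+2} - 1 a_n] x^n = 0.
Setting each coefficient to zero gives the recurrence:
  (n+2)(n+1) a_{n+2} - 1 a_n = 0,
  a_{n+2} = 1 / ((n+1)(n+2)) a_n.

Check with a_0 = 3, a_1 = 1 (apply the recurrence for n = 0, 1, 2, 3): a_0 = 3, a_1 = 1, a_2 = 3/2, a_3 = 1/6, a_4 = 1/8, a_5 = 1/120.

a_{n+2} = 1/((n+1)(n+2)) * a_n; check: a_0 = 3, a_1 = 1, a_2 = 3/2, a_3 = 1/6, a_4 = 1/8, a_5 = 1/120
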